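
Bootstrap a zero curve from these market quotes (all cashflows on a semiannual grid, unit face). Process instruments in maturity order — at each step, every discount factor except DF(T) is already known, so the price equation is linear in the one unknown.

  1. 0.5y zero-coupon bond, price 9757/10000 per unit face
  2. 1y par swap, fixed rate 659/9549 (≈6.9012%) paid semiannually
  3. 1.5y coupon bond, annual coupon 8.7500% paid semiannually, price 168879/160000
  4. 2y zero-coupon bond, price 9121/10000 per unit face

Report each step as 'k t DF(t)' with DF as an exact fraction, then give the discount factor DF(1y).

step 1 [0.5y] zero: DF = P = 9757/10000 ≈ 0.975700
step 2 [1y] swap r/2=659/19098: DF=(1 − 659/19098·(0.975700))/(1+659/19098) = 9341/10000 ≈ 0.934100
step 3 [1.5y] bond c/2=7/160: DF=(168879/160000 − 7/160·(0.975700+0.934100))/(1+7/160) = 582/625 ≈ 0.931200
step 4 [2y] zero: DF = P = 9121/10000 ≈ 0.912100

1 1/2 9757/10000
2 1 9341/10000
3 3/2 582/625
4 2 9121/10000
DF(1y) = 9341/10000 ≈ 0.934100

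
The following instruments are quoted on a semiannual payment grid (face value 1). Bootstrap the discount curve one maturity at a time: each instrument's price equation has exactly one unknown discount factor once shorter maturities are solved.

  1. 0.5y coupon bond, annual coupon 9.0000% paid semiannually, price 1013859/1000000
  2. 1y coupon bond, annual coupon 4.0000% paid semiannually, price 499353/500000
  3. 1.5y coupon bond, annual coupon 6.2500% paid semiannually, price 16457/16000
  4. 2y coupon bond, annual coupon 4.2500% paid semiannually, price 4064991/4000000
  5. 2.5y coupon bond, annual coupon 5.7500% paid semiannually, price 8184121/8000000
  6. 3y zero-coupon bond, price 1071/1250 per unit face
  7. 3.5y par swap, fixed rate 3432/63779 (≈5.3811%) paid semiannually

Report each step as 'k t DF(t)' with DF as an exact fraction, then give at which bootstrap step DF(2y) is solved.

1 1/2 4851/5000
2 1 9601/10000
3 3/2 9389/10000
4 2 4677/5000
5 5/2 8881/10000
6 3 1071/1250
7 7/2 2071/2500
DF(2y) is solved at step 4

step 1 [0.5y] bond c/2=9/200: DF=(1013859/1000000 − 9/200·(0))/(1+9/200) = 4851/5000 ≈ 0.970200
step 2 [1y] bond c/2=1/50: DF=(499353/500000 − 1/50·(0.970200))/(1+1/50) = 9601/10000 ≈ 0.960100
step 3 [1.5y] bond c/2=1/32: DF=(16457/16000 − 1/32·(0.970200+0.960100))/(1+1/32) = 9389/10000 ≈ 0.938900
step 4 [2y] bond c/2=17/800: DF=(4064991/4000000 − 17/800·(0.970200+0.960100+0.938900))/(1+17/800) = 4677/5000 ≈ 0.935400
step 5 [2.5y] bond c/2=23/800: DF=(8184121/8000000 − 23/800·(0.970200+0.960100+0.938900+0.935400))/(1+23/800) = 8881/10000 ≈ 0.888100
step 6 [3y] zero: DF = P = 1071/1250 ≈ 0.856800
step 7 [3.5y] swap r/2=1716/63779: DF=(1 − 1716/63779·(0.970200+0.960100+0.938900+0.935400+0.888100+0.856800))/(1+1716/63779) = 2071/2500 ≈ 0.828400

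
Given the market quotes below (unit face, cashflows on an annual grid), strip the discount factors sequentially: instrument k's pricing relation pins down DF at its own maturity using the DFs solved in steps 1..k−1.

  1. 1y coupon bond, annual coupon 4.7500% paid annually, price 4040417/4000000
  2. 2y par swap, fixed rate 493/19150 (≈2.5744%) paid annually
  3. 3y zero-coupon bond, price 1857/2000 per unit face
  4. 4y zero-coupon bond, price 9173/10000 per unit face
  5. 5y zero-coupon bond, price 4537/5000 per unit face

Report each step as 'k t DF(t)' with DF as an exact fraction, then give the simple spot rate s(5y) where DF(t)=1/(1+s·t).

step 1 [1y] bond c/1=19/400: DF=(4040417/4000000 − 19/400·(0))/(1+19/400) = 9643/10000 ≈ 0.964300
step 2 [2y] swap r/1=493/19150: DF=(1 − 493/19150·(0.964300))/(1+493/19150) = 9507/10000 ≈ 0.950700
step 3 [3y] zero: DF = P = 1857/2000 ≈ 0.928500
step 4 [4y] zero: DF = P = 9173/10000 ≈ 0.917300
step 5 [5y] zero: DF = P = 4537/5000 ≈ 0.907400

1 1 9643/10000
2 2 9507/10000
3 3 1857/2000
4 4 9173/10000
5 5 4537/5000
s(5y) = (1/(4537/5000) − 1)/(5) = 463/22685 ≈ 2.0410%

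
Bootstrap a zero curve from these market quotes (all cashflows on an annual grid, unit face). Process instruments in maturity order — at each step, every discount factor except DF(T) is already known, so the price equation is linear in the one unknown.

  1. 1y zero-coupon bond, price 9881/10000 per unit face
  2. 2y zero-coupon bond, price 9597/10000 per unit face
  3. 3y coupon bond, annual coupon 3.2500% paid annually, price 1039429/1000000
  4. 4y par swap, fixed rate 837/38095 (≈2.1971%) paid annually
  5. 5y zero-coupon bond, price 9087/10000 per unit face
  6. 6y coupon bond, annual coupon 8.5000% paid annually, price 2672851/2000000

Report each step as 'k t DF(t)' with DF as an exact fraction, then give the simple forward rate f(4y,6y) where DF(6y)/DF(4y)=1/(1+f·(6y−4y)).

1 1 9881/10000
2 2 9597/10000
3 3 4727/5000
4 4 9163/10000
5 5 9087/10000
6 6 8621/10000
f(4y,6y) = ((9163/10000)/(8621/10000) − 1)/(2) = 271/8621 ≈ 3.1435%

step 1 [1y] zero: DF = P = 9881/10000 ≈ 0.988100
step 2 [2y] zero: DF = P = 9597/10000 ≈ 0.959700
step 3 [3y] bond c/1=13/400: DF=(1039429/1000000 − 13/400·(0.988100+0.959700))/(1+13/400) = 4727/5000 ≈ 0.945400
step 4 [4y] swap r/1=837/38095: DF=(1 − 837/38095·(0.988100+0.959700+0.945400))/(1+837/38095) = 9163/10000 ≈ 0.916300
step 5 [5y] zero: DF = P = 9087/10000 ≈ 0.908700
step 6 [6y] bond c/1=17/200: DF=(2672851/2000000 − 17/200·(0.988100+0.959700+0.945400+0.916300+0.908700))/(1+17/200) = 8621/10000 ≈ 0.862100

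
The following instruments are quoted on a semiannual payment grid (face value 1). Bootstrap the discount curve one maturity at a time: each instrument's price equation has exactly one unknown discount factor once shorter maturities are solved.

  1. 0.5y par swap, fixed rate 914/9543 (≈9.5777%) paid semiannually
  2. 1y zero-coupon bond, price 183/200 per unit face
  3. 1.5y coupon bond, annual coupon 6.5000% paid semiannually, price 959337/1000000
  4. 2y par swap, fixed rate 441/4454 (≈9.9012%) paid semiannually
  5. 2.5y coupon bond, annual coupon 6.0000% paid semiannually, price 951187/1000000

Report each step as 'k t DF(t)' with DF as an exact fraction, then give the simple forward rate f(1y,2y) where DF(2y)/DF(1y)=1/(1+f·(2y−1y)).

step 1 [0.5y] swap r/2=457/9543: DF=(1 − 457/9543·(0))/(1+457/9543) = 9543/10000 ≈ 0.954300
step 2 [1y] zero: DF = P = 183/200 ≈ 0.915000
step 3 [1.5y] bond c/2=13/400: DF=(959337/1000000 − 13/400·(0.954300+0.915000))/(1+13/400) = 8703/10000 ≈ 0.870300
step 4 [2y] swap r/2=441/8908: DF=(1 − 441/8908·(0.954300+0.915000+0.870300))/(1+441/8908) = 2059/2500 ≈ 0.823600
step 5 [2.5y] bond c/2=3/100: DF=(951187/1000000 − 3/100·(0.954300+0.915000+0.870300+0.823600))/(1+3/100) = 8197/10000 ≈ 0.819700

1 1/2 9543/10000
2 1 183/200
3 3/2 8703/10000
4 2 2059/2500
5 5/2 8197/10000
f(1y,2y) = ((183/200)/(2059/2500) − 1)/(1) = 457/4118 ≈ 11.0976%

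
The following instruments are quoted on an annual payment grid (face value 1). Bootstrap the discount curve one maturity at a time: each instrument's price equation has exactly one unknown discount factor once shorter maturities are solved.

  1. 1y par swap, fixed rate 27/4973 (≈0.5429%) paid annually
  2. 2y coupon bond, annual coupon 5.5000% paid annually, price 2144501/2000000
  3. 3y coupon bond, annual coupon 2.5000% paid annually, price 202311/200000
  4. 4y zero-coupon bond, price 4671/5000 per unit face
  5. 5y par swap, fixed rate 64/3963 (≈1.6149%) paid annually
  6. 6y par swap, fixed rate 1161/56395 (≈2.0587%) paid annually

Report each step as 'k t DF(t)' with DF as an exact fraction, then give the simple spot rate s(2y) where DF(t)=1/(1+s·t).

step 1 [1y] swap r/1=27/4973: DF=(1 − 27/4973·(0))/(1+27/4973) = 4973/5000 ≈ 0.994600
step 2 [2y] bond c/1=11/200: DF=(2144501/2000000 − 11/200·(0.994600))/(1+11/200) = 1929/2000 ≈ 0.964500
step 3 [3y] bond c/1=1/40: DF=(202311/200000 − 1/40·(0.994600+0.964500))/(1+1/40) = 9391/10000 ≈ 0.939100
step 4 [4y] zero: DF = P = 4671/5000 ≈ 0.934200
step 5 [5y] swap r/1=64/3963: DF=(1 − 64/3963·(0.994600+0.964500+0.939100+0.934200))/(1+64/3963) = 577/625 ≈ 0.923200
step 6 [6y] swap r/1=1161/56395: DF=(1 − 1161/56395·(0.994600+0.964500+0.939100+0.934200+0.923200))/(1+1161/56395) = 8839/10000 ≈ 0.883900

1 1 4973/5000
2 2 1929/2000
3 3 9391/10000
4 4 4671/5000
5 5 577/625
6 6 8839/10000
s(2y) = (1/(1929/2000) − 1)/(2) = 71/3858 ≈ 1.8403%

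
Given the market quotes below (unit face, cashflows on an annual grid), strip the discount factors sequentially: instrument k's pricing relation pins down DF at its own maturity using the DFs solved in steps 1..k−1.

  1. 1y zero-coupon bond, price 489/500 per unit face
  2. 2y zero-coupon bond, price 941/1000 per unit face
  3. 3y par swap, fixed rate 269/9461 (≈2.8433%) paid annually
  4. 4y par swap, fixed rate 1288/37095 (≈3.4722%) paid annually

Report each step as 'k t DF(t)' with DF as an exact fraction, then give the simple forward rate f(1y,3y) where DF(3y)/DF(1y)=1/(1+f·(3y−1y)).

1 1 489/500
2 2 941/1000
3 3 9193/10000
4 4 1089/1250
f(1y,3y) = ((489/500)/(9193/10000) − 1)/(2) = 587/18386 ≈ 3.1926%

step 1 [1y] zero: DF = P = 489/500 ≈ 0.978000
step 2 [2y] zero: DF = P = 941/1000 ≈ 0.941000
step 3 [3y] swap r/1=269/9461: DF=(1 − 269/9461·(0.978000+0.941000))/(1+269/9461) = 9193/10000 ≈ 0.919300
step 4 [4y] swap r/1=1288/37095: DF=(1 − 1288/37095·(0.978000+0.941000+0.919300))/(1+1288/37095) = 1089/1250 ≈ 0.871200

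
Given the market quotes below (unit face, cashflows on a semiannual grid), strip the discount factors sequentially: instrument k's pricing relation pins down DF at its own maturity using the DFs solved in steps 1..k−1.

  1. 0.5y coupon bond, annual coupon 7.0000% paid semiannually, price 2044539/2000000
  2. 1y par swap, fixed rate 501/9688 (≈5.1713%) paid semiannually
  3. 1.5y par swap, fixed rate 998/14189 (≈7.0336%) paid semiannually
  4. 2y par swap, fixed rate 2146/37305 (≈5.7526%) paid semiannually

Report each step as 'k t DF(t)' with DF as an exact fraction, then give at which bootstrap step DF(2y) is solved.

1 1/2 9877/10000
2 1 9499/10000
3 3/2 4501/5000
4 2 8927/10000
DF(2y) is solved at step 4

step 1 [0.5y] bond c/2=7/200: DF=(2044539/2000000 − 7/200·(0))/(1+7/200) = 9877/10000 ≈ 0.987700
step 2 [1y] swap r/2=501/19376: DF=(1 − 501/19376·(0.987700))/(1+501/19376) = 9499/10000 ≈ 0.949900
step 3 [1.5y] swap r/2=499/14189: DF=(1 − 499/14189·(0.987700+0.949900))/(1+499/14189) = 4501/5000 ≈ 0.900200
step 4 [2y] swap r/2=1073/37305: DF=(1 − 1073/37305·(0.987700+0.949900+0.900200))/(1+1073/37305) = 8927/10000 ≈ 0.892700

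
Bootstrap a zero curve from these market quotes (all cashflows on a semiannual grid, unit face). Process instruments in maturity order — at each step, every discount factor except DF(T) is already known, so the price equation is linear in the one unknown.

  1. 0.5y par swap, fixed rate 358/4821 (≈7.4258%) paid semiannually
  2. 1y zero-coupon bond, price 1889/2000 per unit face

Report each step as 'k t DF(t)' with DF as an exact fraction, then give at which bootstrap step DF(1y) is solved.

1 1/2 4821/5000
2 1 1889/2000
DF(1y) is solved at step 2

step 1 [0.5y] swap r/2=179/4821: DF=(1 − 179/4821·(0))/(1+179/4821) = 4821/5000 ≈ 0.964200
step 2 [1y] zero: DF = P = 1889/2000 ≈ 0.944500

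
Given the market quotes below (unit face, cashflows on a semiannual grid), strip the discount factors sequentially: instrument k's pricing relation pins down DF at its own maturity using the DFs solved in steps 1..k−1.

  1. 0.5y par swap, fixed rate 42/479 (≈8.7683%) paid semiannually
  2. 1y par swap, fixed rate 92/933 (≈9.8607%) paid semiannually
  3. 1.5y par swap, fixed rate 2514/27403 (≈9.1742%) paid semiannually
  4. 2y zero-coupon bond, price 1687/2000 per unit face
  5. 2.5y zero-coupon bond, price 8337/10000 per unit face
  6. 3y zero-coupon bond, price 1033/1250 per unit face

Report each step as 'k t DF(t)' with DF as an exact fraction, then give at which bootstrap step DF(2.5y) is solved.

1 1/2 479/500
2 1 227/250
3 3/2 8743/10000
4 2 1687/2000
5 5/2 8337/10000
6 3 1033/1250
DF(2.5y) is solved at step 5

step 1 [0.5y] swap r/2=21/479: DF=(1 − 21/479·(0))/(1+21/479) = 479/500 ≈ 0.958000
step 2 [1y] swap r/2=46/933: DF=(1 − 46/933·(0.958000))/(1+46/933) = 227/250 ≈ 0.908000
step 3 [1.5y] swap r/2=1257/27403: DF=(1 − 1257/27403·(0.958000+0.908000))/(1+1257/27403) = 8743/10000 ≈ 0.874300
step 4 [2y] zero: DF = P = 1687/2000 ≈ 0.843500
step 5 [2.5y] zero: DF = P = 8337/10000 ≈ 0.833700
step 6 [3y] zero: DF = P = 1033/1250 ≈ 0.826400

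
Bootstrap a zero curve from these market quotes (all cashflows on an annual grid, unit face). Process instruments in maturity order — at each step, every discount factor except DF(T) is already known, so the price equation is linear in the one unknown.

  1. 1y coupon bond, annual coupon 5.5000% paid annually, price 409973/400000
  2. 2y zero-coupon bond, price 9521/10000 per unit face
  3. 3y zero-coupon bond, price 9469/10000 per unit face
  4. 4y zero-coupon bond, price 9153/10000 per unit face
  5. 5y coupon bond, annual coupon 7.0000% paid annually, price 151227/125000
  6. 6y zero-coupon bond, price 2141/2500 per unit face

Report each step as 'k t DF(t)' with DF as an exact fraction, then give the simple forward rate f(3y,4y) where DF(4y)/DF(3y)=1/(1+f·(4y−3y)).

1 1 1943/2000
2 2 9521/10000
3 3 9469/10000
4 4 9153/10000
5 5 883/1000
6 6 2141/2500
f(3y,4y) = ((9469/10000)/(9153/10000) − 1)/(1) = 316/9153 ≈ 3.4524%

step 1 [1y] bond c/1=11/200: DF=(409973/400000 − 11/200·(0))/(1+11/200) = 1943/2000 ≈ 0.971500
step 2 [2y] zero: DF = P = 9521/10000 ≈ 0.952100
step 3 [3y] zero: DF = P = 9469/10000 ≈ 0.946900
step 4 [4y] zero: DF = P = 9153/10000 ≈ 0.915300
step 5 [5y] bond c/1=7/100: DF=(151227/125000 − 7/100·(0.971500+0.952100+0.946900+0.915300))/(1+7/100) = 883/1000 ≈ 0.883000
step 6 [6y] zero: DF = P = 2141/2500 ≈ 0.856400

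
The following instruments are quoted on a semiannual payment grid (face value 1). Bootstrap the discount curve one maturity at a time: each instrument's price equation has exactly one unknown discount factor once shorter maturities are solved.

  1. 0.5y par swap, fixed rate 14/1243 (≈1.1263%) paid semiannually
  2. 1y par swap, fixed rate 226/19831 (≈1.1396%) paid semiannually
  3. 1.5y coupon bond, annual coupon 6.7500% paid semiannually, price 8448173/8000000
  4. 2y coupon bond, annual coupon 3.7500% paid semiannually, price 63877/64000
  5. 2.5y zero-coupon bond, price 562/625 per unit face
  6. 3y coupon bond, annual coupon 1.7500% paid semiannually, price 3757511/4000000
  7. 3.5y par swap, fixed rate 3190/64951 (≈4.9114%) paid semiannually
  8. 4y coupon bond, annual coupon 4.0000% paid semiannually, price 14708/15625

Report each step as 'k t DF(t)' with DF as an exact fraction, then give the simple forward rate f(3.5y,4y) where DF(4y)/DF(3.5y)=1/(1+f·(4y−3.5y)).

1 1/2 1243/1250
2 1 9887/10000
3 3/2 598/625
4 2 1157/1250
5 5/2 562/625
6 3 8899/10000
7 7/2 1681/2000
8 4 1591/2000
f(3.5y,4y) = ((1681/2000)/(1591/2000) − 1)/(1/2) = 180/1591 ≈ 11.3136%

step 1 [0.5y] swap r/2=7/1243: DF=(1 − 7/1243·(0))/(1+7/1243) = 1243/1250 ≈ 0.994400
step 2 [1y] swap r/2=113/19831: DF=(1 − 113/19831·(0.994400))/(1+113/19831) = 9887/10000 ≈ 0.988700
step 3 [1.5y] bond c/2=27/800: DF=(8448173/8000000 − 27/800·(0.994400+0.988700))/(1+27/800) = 598/625 ≈ 0.956800
step 4 [2y] bond c/2=3/160: DF=(63877/64000 − 3/160·(0.994400+0.988700+0.956800))/(1+3/160) = 1157/1250 ≈ 0.925600
step 5 [2.5y] zero: DF = P = 562/625 ≈ 0.899200
step 6 [3y] bond c/2=7/800: DF=(3757511/4000000 − 7/800·(0.994400+0.988700+0.956800+0.925600+0.899200))/(1+7/800) = 8899/10000 ≈ 0.889900
step 7 [3.5y] swap r/2=1595/64951: DF=(1 − 1595/64951·(0.994400+0.988700+0.956800+0.925600+0.899200+0.889900))/(1+1595/64951) = 1681/2000 ≈ 0.840500
step 8 [4y] bond c/2=1/50: DF=(14708/15625 − 1/50·(0.994400+0.988700+0.956800+0.925600+0.899200+0.889900+0.840500))/(1+1/50) = 1591/2000 ≈ 0.795500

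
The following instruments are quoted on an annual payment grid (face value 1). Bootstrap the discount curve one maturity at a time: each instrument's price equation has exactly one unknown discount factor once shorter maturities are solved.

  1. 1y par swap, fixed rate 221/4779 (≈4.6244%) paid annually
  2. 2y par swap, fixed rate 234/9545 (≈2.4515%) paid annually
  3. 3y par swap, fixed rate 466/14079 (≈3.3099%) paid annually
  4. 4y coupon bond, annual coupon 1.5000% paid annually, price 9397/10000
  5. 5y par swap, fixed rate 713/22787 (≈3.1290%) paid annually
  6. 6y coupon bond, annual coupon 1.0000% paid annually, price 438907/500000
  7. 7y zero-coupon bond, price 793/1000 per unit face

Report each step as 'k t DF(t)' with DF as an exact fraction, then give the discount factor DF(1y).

1 1 4779/5000
2 2 2383/2500
3 3 2267/2500
4 4 4421/5000
5 5 4287/5000
6 6 103/125
7 7 793/1000
DF(1y) = 4779/5000 ≈ 0.955800

step 1 [1y] swap r/1=221/4779: DF=(1 − 221/4779·(0))/(1+221/4779) = 4779/5000 ≈ 0.955800
step 2 [2y] swap r/1=234/9545: DF=(1 − 234/9545·(0.955800))/(1+234/9545) = 2383/2500 ≈ 0.953200
step 3 [3y] swap r/1=466/14079: DF=(1 − 466/14079·(0.955800+0.953200))/(1+466/14079) = 2267/2500 ≈ 0.906800
step 4 [4y] bond c/1=3/200: DF=(9397/10000 − 3/200·(0.955800+0.953200+0.906800))/(1+3/200) = 4421/5000 ≈ 0.884200
step 5 [5y] swap r/1=713/22787: DF=(1 − 713/22787·(0.955800+0.953200+0.906800+0.884200))/(1+713/22787) = 4287/5000 ≈ 0.857400
step 6 [6y] bond c/1=1/100: DF=(438907/500000 − 1/100·(0.955800+0.953200+0.906800+0.884200+0.857400))/(1+1/100) = 103/125 ≈ 0.824000
step 7 [7y] zero: DF = P = 793/1000 ≈ 0.793000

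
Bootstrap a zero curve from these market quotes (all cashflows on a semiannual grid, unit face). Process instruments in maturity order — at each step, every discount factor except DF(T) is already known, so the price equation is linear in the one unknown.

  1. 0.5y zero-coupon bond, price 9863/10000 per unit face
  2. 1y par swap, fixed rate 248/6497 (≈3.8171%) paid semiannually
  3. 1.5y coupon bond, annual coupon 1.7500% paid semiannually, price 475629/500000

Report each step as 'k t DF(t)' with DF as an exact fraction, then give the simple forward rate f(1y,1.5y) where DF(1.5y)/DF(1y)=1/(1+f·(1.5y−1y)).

step 1 [0.5y] zero: DF = P = 9863/10000 ≈ 0.986300
step 2 [1y] swap r/2=124/6497: DF=(1 − 124/6497·(0.986300))/(1+124/6497) = 2407/2500 ≈ 0.962800
step 3 [1.5y] bond c/2=7/800: DF=(475629/500000 − 7/800·(0.986300+0.962800))/(1+7/800) = 9261/10000 ≈ 0.926100

1 1/2 9863/10000
2 1 2407/2500
3 3/2 9261/10000
f(1y,1.5y) = ((2407/2500)/(9261/10000) − 1)/(1/2) = 734/9261 ≈ 7.9257%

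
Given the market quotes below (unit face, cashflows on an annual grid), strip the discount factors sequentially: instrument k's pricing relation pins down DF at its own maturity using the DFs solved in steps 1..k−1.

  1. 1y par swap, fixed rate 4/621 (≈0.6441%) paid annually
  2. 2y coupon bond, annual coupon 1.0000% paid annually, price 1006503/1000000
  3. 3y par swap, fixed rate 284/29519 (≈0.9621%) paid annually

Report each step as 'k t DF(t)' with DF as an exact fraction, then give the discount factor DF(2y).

1 1 621/625
2 2 9867/10000
3 3 2429/2500
DF(2y) = 9867/10000 ≈ 0.986700

step 1 [1y] swap r/1=4/621: DF=(1 − 4/621·(0))/(1+4/621) = 621/625 ≈ 0.993600
step 2 [2y] bond c/1=1/100: DF=(1006503/1000000 − 1/100·(0.993600))/(1+1/100) = 9867/10000 ≈ 0.986700
step 3 [3y] swap r/1=284/29519: DF=(1 − 284/29519·(0.993600+0.986700))/(1+284/29519) = 2429/2500 ≈ 0.971600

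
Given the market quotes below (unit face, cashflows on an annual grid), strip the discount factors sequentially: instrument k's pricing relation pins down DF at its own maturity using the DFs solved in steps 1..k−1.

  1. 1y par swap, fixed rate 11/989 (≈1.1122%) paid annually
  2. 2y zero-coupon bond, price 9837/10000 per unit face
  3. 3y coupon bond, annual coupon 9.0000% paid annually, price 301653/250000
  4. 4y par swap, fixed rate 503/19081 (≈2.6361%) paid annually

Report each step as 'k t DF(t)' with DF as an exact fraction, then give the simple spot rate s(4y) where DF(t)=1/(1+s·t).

1 1 989/1000
2 2 9837/10000
3 3 9441/10000
4 4 4497/5000
s(4y) = (1/(4497/5000) − 1)/(4) = 503/17988 ≈ 2.7963%

step 1 [1y] swap r/1=11/989: DF=(1 − 11/989·(0))/(1+11/989) = 989/1000 ≈ 0.989000
step 2 [2y] zero: DF = P = 9837/10000 ≈ 0.983700
step 3 [3y] bond c/1=9/100: DF=(301653/250000 − 9/100·(0.989000+0.983700))/(1+9/100) = 9441/10000 ≈ 0.944100
step 4 [4y] swap r/1=503/19081: DF=(1 − 503/19081·(0.989000+0.983700+0.944100))/(1+503/19081) = 4497/5000 ≈ 0.899400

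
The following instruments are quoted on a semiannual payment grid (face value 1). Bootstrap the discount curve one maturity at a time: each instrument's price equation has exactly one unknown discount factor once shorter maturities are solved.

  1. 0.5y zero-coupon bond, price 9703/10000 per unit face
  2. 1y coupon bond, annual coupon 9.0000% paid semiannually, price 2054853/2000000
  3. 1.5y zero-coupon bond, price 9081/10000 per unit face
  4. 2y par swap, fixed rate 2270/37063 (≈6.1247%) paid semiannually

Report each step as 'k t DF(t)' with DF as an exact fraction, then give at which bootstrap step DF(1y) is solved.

1 1/2 9703/10000
2 1 4707/5000
3 3/2 9081/10000
4 2 1773/2000
DF(1y) is solved at step 2

step 1 [0.5y] zero: DF = P = 9703/10000 ≈ 0.970300
step 2 [1y] bond c/2=9/200: DF=(2054853/2000000 − 9/200·(0.970300))/(1+9/200) = 4707/5000 ≈ 0.941400
step 3 [1.5y] zero: DF = P = 9081/10000 ≈ 0.908100
step 4 [2y] swap r/2=1135/37063: DF=(1 − 1135/37063·(0.970300+0.941400+0.908100))/(1+1135/37063) = 1773/2000 ≈ 0.886500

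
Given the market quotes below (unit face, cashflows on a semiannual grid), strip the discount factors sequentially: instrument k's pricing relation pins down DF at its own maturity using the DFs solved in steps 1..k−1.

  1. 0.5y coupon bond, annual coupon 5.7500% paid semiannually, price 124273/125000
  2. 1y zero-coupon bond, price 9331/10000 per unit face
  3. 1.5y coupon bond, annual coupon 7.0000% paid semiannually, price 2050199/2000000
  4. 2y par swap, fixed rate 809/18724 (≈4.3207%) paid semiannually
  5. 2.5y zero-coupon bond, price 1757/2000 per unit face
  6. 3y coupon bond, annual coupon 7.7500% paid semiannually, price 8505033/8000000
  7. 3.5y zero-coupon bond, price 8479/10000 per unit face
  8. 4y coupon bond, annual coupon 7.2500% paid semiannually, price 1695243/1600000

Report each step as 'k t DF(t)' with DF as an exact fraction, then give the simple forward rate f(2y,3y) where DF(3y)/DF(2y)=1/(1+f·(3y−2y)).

1 1/2 604/625
2 1 9331/10000
3 3/2 4631/5000
4 2 9191/10000
5 5/2 1757/2000
6 3 851/1000
7 7/2 8479/10000
8 4 8013/10000
f(2y,3y) = ((9191/10000)/(851/1000) − 1)/(1) = 681/8510 ≈ 8.0024%

step 1 [0.5y] bond c/2=23/800: DF=(124273/125000 − 23/800·(0))/(1+23/800) = 604/625 ≈ 0.966400
step 2 [1y] zero: DF = P = 9331/10000 ≈ 0.933100
step 3 [1.5y] bond c/2=7/200: DF=(2050199/2000000 − 7/200·(0.966400+0.933100))/(1+7/200) = 4631/5000 ≈ 0.926200
step 4 [2y] swap r/2=809/37448: DF=(1 − 809/37448·(0.966400+0.933100+0.926200))/(1+809/37448) = 9191/10000 ≈ 0.919100
step 5 [2.5y] zero: DF = P = 1757/2000 ≈ 0.878500
step 6 [3y] bond c/2=31/800: DF=(8505033/8000000 − 31/800·(0.966400+0.933100+0.926200+0.919100+0.878500))/(1+31/800) = 851/1000 ≈ 0.851000
step 7 [3.5y] zero: DF = P = 8479/10000 ≈ 0.847900
step 8 [4y] bond c/2=29/800: DF=(1695243/1600000 − 29/800·(0.966400+0.933100+0.926200+0.919100+0.878500+0.851000+0.847900))/(1+29/800) = 8013/10000 ≈ 0.801300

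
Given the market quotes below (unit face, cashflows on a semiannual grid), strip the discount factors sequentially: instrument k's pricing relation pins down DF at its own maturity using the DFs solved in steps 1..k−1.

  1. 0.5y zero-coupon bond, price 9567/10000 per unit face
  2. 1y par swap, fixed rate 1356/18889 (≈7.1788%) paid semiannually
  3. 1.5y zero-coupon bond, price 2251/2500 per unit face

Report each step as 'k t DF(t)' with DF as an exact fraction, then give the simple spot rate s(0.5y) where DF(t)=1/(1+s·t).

step 1 [0.5y] zero: DF = P = 9567/10000 ≈ 0.956700
step 2 [1y] swap r/2=678/18889: DF=(1 − 678/18889·(0.956700))/(1+678/18889) = 4661/5000 ≈ 0.932200
step 3 [1.5y] zero: DF = P = 2251/2500 ≈ 0.900400

1 1/2 9567/10000
2 1 4661/5000
3 3/2 2251/2500
s(0.5y) = (1/(9567/10000) − 1)/(1/2) = 866/9567 ≈ 9.0519%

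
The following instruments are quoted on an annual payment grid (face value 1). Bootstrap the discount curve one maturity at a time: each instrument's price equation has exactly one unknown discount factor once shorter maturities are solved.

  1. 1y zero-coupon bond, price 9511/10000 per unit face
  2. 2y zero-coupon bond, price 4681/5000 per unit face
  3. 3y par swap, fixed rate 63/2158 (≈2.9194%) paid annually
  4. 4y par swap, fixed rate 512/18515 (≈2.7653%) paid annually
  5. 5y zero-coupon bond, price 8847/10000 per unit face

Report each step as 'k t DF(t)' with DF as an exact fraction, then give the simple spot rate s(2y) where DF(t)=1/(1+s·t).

step 1 [1y] zero: DF = P = 9511/10000 ≈ 0.951100
step 2 [2y] zero: DF = P = 4681/5000 ≈ 0.936200
step 3 [3y] swap r/1=63/2158: DF=(1 − 63/2158·(0.951100+0.936200))/(1+63/2158) = 9181/10000 ≈ 0.918100
step 4 [4y] swap r/1=512/18515: DF=(1 − 512/18515·(0.951100+0.936200+0.918100))/(1+512/18515) = 561/625 ≈ 0.897600
step 5 [5y] zero: DF = P = 8847/10000 ≈ 0.884700

1 1 9511/10000
2 2 4681/5000
3 3 9181/10000
4 4 561/625
5 5 8847/10000
s(2y) = (1/(4681/5000) − 1)/(2) = 319/9362 ≈ 3.4074%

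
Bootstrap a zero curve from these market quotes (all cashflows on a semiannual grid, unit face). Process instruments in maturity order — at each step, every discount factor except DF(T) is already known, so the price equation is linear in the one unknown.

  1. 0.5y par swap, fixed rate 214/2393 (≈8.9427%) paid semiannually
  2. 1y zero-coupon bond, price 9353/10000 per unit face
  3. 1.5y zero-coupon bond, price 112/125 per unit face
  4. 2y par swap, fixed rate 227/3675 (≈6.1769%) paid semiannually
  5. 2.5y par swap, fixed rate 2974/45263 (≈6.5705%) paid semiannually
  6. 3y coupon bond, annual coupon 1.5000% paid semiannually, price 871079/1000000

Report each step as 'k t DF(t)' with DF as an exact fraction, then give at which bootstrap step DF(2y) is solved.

1 1/2 2393/2500
2 1 9353/10000
3 3/2 112/125
4 2 1773/2000
5 5/2 8513/10000
6 3 8309/10000
DF(2y) is solved at step 4

step 1 [0.5y] swap r/2=107/2393: DF=(1 − 107/2393·(0))/(1+107/2393) = 2393/2500 ≈ 0.957200
step 2 [1y] zero: DF = P = 9353/10000 ≈ 0.935300
step 3 [1.5y] zero: DF = P = 112/125 ≈ 0.896000
step 4 [2y] swap r/2=227/7350: DF=(1 − 227/7350·(0.957200+0.935300+0.896000))/(1+227/7350) = 1773/2000 ≈ 0.886500
step 5 [2.5y] swap r/2=1487/45263: DF=(1 − 1487/45263·(0.957200+0.935300+0.896000+0.886500))/(1+1487/45263) = 8513/10000 ≈ 0.851300
step 6 [3y] bond c/2=3/400: DF=(871079/1000000 − 3/400·(0.957200+0.935300+0.896000+0.886500+0.851300))/(1+3/400) = 8309/10000 ≈ 0.830900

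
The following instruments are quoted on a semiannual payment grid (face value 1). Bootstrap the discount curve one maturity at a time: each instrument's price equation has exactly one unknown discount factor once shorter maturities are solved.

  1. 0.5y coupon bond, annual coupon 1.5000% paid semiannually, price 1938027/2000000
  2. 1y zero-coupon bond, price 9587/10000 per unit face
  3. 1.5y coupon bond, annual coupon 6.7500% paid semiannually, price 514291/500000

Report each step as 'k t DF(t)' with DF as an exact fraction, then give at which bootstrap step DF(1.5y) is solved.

step 1 [0.5y] bond c/2=3/400: DF=(1938027/2000000 − 3/400·(0))/(1+3/400) = 4809/5000 ≈ 0.961800
step 2 [1y] zero: DF = P = 9587/10000 ≈ 0.958700
step 3 [1.5y] bond c/2=27/800: DF=(514291/500000 − 27/800·(0.961800+0.958700))/(1+27/800) = 9323/10000 ≈ 0.932300

1 1/2 4809/5000
2 1 9587/10000
3 3/2 9323/10000
DF(1.5y) is solved at step 3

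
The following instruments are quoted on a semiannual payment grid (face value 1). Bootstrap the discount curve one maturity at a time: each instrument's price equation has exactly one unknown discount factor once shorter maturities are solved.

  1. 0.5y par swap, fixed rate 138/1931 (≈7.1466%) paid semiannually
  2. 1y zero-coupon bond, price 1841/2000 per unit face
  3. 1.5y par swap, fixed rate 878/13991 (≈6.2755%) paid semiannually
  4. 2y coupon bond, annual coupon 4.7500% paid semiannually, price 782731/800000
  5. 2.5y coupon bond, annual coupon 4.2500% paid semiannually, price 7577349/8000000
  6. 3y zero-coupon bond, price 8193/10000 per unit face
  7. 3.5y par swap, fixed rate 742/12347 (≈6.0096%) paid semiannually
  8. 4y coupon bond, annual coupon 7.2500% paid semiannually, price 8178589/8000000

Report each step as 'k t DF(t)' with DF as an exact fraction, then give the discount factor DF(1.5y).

step 1 [0.5y] swap r/2=69/1931: DF=(1 − 69/1931·(0))/(1+69/1931) = 1931/2000 ≈ 0.965500
step 2 [1y] zero: DF = P = 1841/2000 ≈ 0.920500
step 3 [1.5y] swap r/2=439/13991: DF=(1 − 439/13991·(0.965500+0.920500))/(1+439/13991) = 4561/5000 ≈ 0.912200
step 4 [2y] bond c/2=19/800: DF=(782731/800000 − 19/800·(0.965500+0.920500+0.912200))/(1+19/800) = 2227/2500 ≈ 0.890800
step 5 [2.5y] bond c/2=17/800: DF=(7577349/8000000 − 17/800·(0.965500+0.920500+0.912200+0.890800))/(1+17/800) = 8507/10000 ≈ 0.850700
step 6 [3y] zero: DF = P = 8193/10000 ≈ 0.819300
step 7 [3.5y] swap r/2=371/12347: DF=(1 − 371/12347·(0.965500+0.920500+0.912200+0.890800+0.850700+0.819300))/(1+371/12347) = 1629/2000 ≈ 0.814500
step 8 [4y] bond c/2=29/800: DF=(8178589/8000000 − 29/800·(0.965500+0.920500+0.912200+0.890800+0.850700+0.819300+0.814500))/(1+29/800) = 3853/5000 ≈ 0.770600

1 1/2 1931/2000
2 1 1841/2000
3 3/2 4561/5000
4 2 2227/2500
5 5/2 8507/10000
6 3 8193/10000
7 7/2 1629/2000
8 4 3853/5000
DF(1.5y) = 4561/5000 ≈ 0.912200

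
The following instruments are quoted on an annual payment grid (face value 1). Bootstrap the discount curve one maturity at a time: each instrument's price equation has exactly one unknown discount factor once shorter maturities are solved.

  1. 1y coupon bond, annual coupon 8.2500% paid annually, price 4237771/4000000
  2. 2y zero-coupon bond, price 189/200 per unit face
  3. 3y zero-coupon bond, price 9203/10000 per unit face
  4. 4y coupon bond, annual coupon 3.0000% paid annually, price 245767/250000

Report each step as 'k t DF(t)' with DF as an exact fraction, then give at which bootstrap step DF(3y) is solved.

step 1 [1y] bond c/1=33/400: DF=(4237771/4000000 − 33/400·(0))/(1+33/400) = 9787/10000 ≈ 0.978700
step 2 [2y] zero: DF = P = 189/200 ≈ 0.945000
step 3 [3y] zero: DF = P = 9203/10000 ≈ 0.920300
step 4 [4y] bond c/1=3/100: DF=(245767/250000 − 3/100·(0.978700+0.945000+0.920300))/(1+3/100) = 2179/2500 ≈ 0.871600

1 1 9787/10000
2 2 189/200
3 3 9203/10000
4 4 2179/2500
DF(3y) is solved at step 3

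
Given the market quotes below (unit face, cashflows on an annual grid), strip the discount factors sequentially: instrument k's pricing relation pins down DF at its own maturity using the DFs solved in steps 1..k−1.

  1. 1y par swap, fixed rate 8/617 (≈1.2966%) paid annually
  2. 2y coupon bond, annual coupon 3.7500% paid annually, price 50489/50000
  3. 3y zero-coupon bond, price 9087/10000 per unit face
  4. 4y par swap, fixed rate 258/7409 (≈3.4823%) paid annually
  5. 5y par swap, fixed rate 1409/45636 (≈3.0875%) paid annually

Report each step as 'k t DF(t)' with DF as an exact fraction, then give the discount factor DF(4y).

1 1 617/625
2 2 586/625
3 3 9087/10000
4 4 871/1000
5 5 8591/10000
DF(4y) = 871/1000 ≈ 0.871000

step 1 [1y] swap r/1=8/617: DF=(1 − 8/617·(0))/(1+8/617) = 617/625 ≈ 0.987200
step 2 [2y] bond c/1=3/80: DF=(50489/50000 − 3/80·(0.987200))/(1+3/80) = 586/625 ≈ 0.937600
step 3 [3y] zero: DF = P = 9087/10000 ≈ 0.908700
step 4 [4y] swap r/1=258/7409: DF=(1 − 258/7409·(0.987200+0.937600+0.908700))/(1+258/7409) = 871/1000 ≈ 0.871000
step 5 [5y] swap r/1=1409/45636: DF=(1 − 1409/45636·(0.987200+0.937600+0.908700+0.871000))/(1+1409/45636) = 8591/10000 ≈ 0.859100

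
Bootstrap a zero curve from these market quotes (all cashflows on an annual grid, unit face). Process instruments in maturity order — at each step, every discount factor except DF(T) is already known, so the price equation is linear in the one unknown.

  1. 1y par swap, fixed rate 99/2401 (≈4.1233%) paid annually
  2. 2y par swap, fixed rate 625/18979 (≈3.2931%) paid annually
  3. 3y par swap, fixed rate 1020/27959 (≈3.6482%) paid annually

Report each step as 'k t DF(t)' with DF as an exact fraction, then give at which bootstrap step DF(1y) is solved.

step 1 [1y] swap r/1=99/2401: DF=(1 − 99/2401·(0))/(1+99/2401) = 2401/2500 ≈ 0.960400
step 2 [2y] swap r/1=625/18979: DF=(1 − 625/18979·(0.960400))/(1+625/18979) = 15/16 ≈ 0.937500
step 3 [3y] swap r/1=1020/27959: DF=(1 − 1020/27959·(0.960400+0.937500))/(1+1020/27959) = 449/500 ≈ 0.898000

1 1 2401/2500
2 2 15/16
3 3 449/500
DF(1y) is solved at step 1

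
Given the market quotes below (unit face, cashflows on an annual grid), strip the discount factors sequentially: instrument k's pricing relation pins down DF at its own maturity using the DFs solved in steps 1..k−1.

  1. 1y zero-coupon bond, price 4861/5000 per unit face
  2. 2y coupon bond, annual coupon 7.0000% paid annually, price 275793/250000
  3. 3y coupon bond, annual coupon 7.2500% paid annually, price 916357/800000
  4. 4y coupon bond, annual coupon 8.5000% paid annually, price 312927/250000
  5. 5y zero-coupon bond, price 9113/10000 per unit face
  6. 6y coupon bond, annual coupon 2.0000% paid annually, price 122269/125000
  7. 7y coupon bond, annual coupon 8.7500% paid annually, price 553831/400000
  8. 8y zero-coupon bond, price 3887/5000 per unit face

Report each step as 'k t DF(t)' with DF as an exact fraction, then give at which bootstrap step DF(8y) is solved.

step 1 [1y] zero: DF = P = 4861/5000 ≈ 0.972200
step 2 [2y] bond c/1=7/100: DF=(275793/250000 − 7/100·(0.972200))/(1+7/100) = 4837/5000 ≈ 0.967400
step 3 [3y] bond c/1=29/400: DF=(916357/800000 − 29/400·(0.972200+0.967400))/(1+29/400) = 9369/10000 ≈ 0.936900
step 4 [4y] bond c/1=17/200: DF=(312927/250000 − 17/200·(0.972200+0.967400+0.936900))/(1+17/200) = 9283/10000 ≈ 0.928300
step 5 [5y] zero: DF = P = 9113/10000 ≈ 0.911300
step 6 [6y] bond c/1=1/50: DF=(122269/125000 − 1/50·(0.972200+0.967400+0.936900+0.928300+0.911300))/(1+1/50) = 1733/2000 ≈ 0.866500
step 7 [7y] bond c/1=7/80: DF=(553831/400000 − 7/80·(0.972200+0.967400+0.936900+0.928300+0.911300+0.866500))/(1+7/80) = 103/125 ≈ 0.824000
step 8 [8y] zero: DF = P = 3887/5000 ≈ 0.777400

1 1 4861/5000
2 2 4837/5000
3 3 9369/10000
4 4 9283/10000
5 5 9113/10000
6 6 1733/2000
7 7 103/125
8 8 3887/5000
DF(8y) is solved at step 8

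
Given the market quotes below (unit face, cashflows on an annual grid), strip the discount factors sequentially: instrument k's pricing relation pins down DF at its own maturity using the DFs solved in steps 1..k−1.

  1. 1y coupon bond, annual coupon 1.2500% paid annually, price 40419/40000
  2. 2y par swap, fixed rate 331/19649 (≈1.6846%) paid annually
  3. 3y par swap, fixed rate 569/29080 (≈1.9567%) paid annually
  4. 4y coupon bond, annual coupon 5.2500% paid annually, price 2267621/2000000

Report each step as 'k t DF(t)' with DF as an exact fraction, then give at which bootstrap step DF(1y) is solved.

step 1 [1y] bond c/1=1/80: DF=(40419/40000 − 1/80·(0))/(1+1/80) = 499/500 ≈ 0.998000
step 2 [2y] swap r/1=331/19649: DF=(1 − 331/19649·(0.998000))/(1+331/19649) = 9669/10000 ≈ 0.966900
step 3 [3y] swap r/1=569/29080: DF=(1 − 569/29080·(0.998000+0.966900))/(1+569/29080) = 9431/10000 ≈ 0.943100
step 4 [4y] bond c/1=21/400: DF=(2267621/2000000 − 21/400·(0.998000+0.966900+0.943100))/(1+21/400) = 4661/5000 ≈ 0.932200

1 1 499/500
2 2 9669/10000
3 3 9431/10000
4 4 4661/5000
DF(1y) is solved at step 1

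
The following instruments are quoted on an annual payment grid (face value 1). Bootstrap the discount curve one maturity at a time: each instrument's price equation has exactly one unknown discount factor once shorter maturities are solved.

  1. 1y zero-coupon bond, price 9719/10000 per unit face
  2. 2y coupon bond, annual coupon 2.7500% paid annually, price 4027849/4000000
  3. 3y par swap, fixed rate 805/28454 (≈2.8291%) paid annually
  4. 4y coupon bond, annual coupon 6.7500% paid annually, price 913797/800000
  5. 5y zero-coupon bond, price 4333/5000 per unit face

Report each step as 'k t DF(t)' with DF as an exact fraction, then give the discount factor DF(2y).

step 1 [1y] zero: DF = P = 9719/10000 ≈ 0.971900
step 2 [2y] bond c/1=11/400: DF=(4027849/4000000 − 11/400·(0.971900))/(1+11/400) = 477/500 ≈ 0.954000
step 3 [3y] swap r/1=805/28454: DF=(1 − 805/28454·(0.971900+0.954000))/(1+805/28454) = 1839/2000 ≈ 0.919500
step 4 [4y] bond c/1=27/400: DF=(913797/800000 − 27/400·(0.971900+0.954000+0.919500))/(1+27/400) = 8901/10000 ≈ 0.890100
step 5 [5y] zero: DF = P = 4333/5000 ≈ 0.866600

1 1 9719/10000
2 2 477/500
3 3 1839/2000
4 4 8901/10000
5 5 4333/5000
DF(2y) = 477/500 ≈ 0.954000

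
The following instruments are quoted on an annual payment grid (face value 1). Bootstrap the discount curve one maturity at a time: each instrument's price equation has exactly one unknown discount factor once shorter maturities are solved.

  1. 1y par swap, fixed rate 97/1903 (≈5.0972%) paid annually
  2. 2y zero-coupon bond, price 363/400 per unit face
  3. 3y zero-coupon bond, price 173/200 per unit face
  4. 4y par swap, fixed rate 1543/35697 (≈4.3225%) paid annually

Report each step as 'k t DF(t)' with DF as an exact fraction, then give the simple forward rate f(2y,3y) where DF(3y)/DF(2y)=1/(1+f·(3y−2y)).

step 1 [1y] swap r/1=97/1903: DF=(1 − 97/1903·(0))/(1+97/1903) = 1903/2000 ≈ 0.951500
step 2 [2y] zero: DF = P = 363/400 ≈ 0.907500
step 3 [3y] zero: DF = P = 173/200 ≈ 0.865000
step 4 [4y] swap r/1=1543/35697: DF=(1 − 1543/35697·(0.951500+0.907500+0.865000))/(1+1543/35697) = 8457/10000 ≈ 0.845700

1 1 1903/2000
2 2 363/400
3 3 173/200
4 4 8457/10000
f(2y,3y) = ((363/400)/(173/200) − 1)/(1) = 17/346 ≈ 4.9133%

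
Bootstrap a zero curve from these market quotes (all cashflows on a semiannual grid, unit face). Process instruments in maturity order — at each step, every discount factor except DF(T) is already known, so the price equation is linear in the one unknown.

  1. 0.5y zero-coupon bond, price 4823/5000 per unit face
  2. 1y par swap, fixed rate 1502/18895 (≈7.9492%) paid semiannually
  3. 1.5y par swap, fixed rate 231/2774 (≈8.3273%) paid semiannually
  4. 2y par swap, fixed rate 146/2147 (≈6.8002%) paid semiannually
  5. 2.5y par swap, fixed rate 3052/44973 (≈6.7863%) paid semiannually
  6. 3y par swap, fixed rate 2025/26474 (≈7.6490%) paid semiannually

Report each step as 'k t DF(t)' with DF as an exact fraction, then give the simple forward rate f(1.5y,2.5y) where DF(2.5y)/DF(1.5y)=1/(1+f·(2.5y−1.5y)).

step 1 [0.5y] zero: DF = P = 4823/5000 ≈ 0.964600
step 2 [1y] swap r/2=751/18895: DF=(1 − 751/18895·(0.964600))/(1+751/18895) = 9249/10000 ≈ 0.924900
step 3 [1.5y] swap r/2=231/5548: DF=(1 − 231/5548·(0.964600+0.924900))/(1+231/5548) = 1769/2000 ≈ 0.884500
step 4 [2y] swap r/2=73/2147: DF=(1 − 73/2147·(0.964600+0.924900+0.884500))/(1+73/2147) = 8759/10000 ≈ 0.875900
step 5 [2.5y] swap r/2=1526/44973: DF=(1 − 1526/44973·(0.964600+0.924900+0.884500+0.875900))/(1+1526/44973) = 4237/5000 ≈ 0.847400
step 6 [3y] swap r/2=2025/52948: DF=(1 − 2025/52948·(0.964600+0.924900+0.884500+0.875900+0.847400))/(1+2025/52948) = 319/400 ≈ 0.797500

1 1/2 4823/5000
2 1 9249/10000
3 3/2 1769/2000
4 2 8759/10000
5 5/2 4237/5000
6 3 319/400
f(1.5y,2.5y) = ((1769/2000)/(4237/5000) − 1)/(1) = 371/8474 ≈ 4.3781%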